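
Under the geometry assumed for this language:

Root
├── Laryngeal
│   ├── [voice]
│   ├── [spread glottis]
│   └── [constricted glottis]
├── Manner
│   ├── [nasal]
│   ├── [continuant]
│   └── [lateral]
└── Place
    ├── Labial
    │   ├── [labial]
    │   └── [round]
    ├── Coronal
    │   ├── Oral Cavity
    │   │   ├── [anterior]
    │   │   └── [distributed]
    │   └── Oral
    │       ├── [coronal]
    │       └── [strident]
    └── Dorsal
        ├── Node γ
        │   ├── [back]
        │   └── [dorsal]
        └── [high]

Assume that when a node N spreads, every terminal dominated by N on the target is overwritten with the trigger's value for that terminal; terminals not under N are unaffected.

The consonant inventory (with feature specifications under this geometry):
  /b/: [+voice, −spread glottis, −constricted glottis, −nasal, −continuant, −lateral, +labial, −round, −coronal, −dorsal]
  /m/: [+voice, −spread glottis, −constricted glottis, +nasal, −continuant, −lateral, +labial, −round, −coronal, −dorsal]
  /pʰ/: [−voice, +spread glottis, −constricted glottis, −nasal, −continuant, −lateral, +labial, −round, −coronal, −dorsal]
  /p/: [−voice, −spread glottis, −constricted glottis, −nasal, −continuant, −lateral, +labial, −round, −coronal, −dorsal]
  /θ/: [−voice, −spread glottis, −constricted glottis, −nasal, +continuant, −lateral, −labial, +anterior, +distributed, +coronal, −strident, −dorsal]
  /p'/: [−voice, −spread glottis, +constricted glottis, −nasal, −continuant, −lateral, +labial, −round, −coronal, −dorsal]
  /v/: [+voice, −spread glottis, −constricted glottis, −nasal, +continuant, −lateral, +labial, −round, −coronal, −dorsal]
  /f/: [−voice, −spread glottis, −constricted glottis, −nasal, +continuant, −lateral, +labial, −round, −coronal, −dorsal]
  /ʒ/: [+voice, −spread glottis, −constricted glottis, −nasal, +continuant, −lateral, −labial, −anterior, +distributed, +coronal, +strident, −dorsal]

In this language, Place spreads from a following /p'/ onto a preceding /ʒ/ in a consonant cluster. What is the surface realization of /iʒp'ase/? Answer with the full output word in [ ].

Terminals under Place in this geometry: [labial], [round], [anterior], [distributed], [coronal], [strident], [back], [dorsal], [high].
The target acquires /p'/'s values for everything under Place — [+labial], [−round], [−coronal], [−dorsal] — while keeping its own [voice], [spread glottis], [constricted glottis], ….
The resulting bundle matches /v/ in the inventory; substituting it for /ʒ/ gives [ivp'ase].

[ivp'ase]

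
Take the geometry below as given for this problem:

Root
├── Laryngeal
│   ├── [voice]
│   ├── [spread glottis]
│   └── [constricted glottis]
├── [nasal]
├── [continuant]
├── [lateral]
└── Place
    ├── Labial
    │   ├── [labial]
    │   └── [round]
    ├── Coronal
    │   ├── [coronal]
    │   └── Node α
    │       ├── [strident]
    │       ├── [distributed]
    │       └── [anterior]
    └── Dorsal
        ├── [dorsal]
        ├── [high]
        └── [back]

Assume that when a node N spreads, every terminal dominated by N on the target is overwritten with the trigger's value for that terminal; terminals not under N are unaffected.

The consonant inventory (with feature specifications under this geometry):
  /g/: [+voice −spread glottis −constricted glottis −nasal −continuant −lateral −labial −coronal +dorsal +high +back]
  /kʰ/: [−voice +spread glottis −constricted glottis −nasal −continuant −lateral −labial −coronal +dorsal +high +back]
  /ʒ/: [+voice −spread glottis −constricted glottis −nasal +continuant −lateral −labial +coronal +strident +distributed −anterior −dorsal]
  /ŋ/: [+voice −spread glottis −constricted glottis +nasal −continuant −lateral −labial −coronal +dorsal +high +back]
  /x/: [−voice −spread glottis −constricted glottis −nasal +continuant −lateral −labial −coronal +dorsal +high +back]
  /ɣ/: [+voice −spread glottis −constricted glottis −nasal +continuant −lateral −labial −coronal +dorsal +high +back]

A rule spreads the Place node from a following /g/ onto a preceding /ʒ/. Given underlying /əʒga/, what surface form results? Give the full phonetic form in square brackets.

The Place node dominates the terminals [labial], [round], [coronal], [strident], [distributed], [anterior], [dorsal], [high], [back].
After delinking /ʒ/'s Place and linking /g/'s, the affected terminals become [−labial], [−coronal], [+dorsal], [+high], [+back]; [voice], [spread glottis], [constricted glottis], … (outside Place) are retained from /ʒ/.
This feature bundle is that of [ɣ], so /əʒga/ surfaces as [əɣga].

[əɣga]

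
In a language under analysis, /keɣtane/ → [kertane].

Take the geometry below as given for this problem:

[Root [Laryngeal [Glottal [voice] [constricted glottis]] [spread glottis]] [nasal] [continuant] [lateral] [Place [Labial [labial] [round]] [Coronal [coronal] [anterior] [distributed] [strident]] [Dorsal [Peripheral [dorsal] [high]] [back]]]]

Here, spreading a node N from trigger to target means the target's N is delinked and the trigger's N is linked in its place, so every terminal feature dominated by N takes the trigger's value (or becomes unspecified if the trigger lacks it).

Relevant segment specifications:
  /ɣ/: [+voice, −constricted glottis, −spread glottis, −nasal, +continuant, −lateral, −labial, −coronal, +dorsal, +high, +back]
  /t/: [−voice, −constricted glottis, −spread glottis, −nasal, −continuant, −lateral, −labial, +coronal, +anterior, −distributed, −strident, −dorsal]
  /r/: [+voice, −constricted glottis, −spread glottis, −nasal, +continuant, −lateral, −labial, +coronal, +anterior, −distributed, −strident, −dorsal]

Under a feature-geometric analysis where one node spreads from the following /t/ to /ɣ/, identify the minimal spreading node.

Comparing /ɣ/ with its surface form [r], the features that change are [coronal], [anterior], [distributed], [strident], [dorsal], [high], [back].
These terminals are all dominated by Place, and no proper subconstituent of Place covers them all; Place is their lowest common ancestor.
Spreading Place from /t/ overwrites each of those terminals with /t/'s values, yielding exactly [r].
[continuant], [voice] — on which /t/ differs from /ɣ/ — are unchanged, so Root cannot have spread; the constituent is no larger than Place.

Place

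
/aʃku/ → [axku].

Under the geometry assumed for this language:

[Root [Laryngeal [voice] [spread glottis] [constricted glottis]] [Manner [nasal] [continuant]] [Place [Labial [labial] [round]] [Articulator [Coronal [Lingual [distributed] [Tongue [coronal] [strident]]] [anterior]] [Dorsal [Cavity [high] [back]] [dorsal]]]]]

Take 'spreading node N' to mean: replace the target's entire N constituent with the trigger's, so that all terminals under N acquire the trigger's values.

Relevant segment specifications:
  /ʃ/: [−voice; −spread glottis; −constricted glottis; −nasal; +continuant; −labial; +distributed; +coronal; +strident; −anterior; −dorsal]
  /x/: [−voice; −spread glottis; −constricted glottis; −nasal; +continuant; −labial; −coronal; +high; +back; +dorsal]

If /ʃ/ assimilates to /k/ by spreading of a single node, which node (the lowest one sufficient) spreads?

The alternation /ʃ/ → [x] changes [coronal], [anterior], [distributed], [strident], [dorsal], [high], [back] and nothing else.
These terminals are all dominated by Articulator, and no proper subconstituent of Articulator covers them all; Articulator is their lowest common ancestor.
Spreading Articulator from /k/ overwrites each of those terminals with /k/'s values, yielding exactly [x].
[continuant], a feature on which the two segments disagree outside Articulator, is unchanged — nothing dominating it spread, and Articulator is the minimal sufficient constituent.

Articulator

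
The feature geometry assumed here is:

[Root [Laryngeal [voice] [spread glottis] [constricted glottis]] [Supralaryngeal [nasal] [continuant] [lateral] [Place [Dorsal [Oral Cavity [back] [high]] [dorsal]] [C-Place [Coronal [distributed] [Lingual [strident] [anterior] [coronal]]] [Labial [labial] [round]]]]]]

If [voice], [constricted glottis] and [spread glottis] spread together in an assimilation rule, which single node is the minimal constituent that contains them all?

Laryngeal

[voice] lies under Laryngeal (below Laryngeal).
[constricted glottis] lies under Laryngeal (below Laryngeal).
[spread glottis] lies under Laryngeal (below Laryngeal).
Laryngeal is the lowest common ancestor — every listed feature sits under it, and no single subconstituent of Laryngeal covers them all.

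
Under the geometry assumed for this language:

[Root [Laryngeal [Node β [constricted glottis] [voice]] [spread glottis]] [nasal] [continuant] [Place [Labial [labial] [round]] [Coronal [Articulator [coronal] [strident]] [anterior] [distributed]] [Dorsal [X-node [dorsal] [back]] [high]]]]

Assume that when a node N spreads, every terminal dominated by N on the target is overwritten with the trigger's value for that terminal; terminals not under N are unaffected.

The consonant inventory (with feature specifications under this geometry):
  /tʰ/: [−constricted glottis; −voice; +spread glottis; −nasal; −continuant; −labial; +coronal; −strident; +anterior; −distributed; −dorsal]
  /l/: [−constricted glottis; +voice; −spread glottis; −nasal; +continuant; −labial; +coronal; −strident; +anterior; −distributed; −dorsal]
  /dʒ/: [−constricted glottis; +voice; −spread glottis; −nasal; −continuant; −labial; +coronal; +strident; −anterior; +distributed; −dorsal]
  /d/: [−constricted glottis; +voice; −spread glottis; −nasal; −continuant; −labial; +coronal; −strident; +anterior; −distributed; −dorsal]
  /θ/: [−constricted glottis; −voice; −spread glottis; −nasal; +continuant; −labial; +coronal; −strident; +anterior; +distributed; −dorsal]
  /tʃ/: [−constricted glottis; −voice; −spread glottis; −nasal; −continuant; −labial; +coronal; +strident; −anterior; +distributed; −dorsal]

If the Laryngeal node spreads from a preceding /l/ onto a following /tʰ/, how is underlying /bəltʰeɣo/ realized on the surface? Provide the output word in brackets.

Laryngeal immediately or transitively dominates [constricted glottis], [voice], [spread glottis].
Spreading Laryngeal from /l/ onto /tʰ/ replaces those values with /l/'s: [−constricted glottis], [+voice], [−spread glottis]. Features outside Laryngeal ([nasal], [continuant], [labial], …) stay as in /tʰ/.
Among the inventory, only /d/ has exactly this specification, giving the surface form [bəldeɣo].

[bəldeɣo]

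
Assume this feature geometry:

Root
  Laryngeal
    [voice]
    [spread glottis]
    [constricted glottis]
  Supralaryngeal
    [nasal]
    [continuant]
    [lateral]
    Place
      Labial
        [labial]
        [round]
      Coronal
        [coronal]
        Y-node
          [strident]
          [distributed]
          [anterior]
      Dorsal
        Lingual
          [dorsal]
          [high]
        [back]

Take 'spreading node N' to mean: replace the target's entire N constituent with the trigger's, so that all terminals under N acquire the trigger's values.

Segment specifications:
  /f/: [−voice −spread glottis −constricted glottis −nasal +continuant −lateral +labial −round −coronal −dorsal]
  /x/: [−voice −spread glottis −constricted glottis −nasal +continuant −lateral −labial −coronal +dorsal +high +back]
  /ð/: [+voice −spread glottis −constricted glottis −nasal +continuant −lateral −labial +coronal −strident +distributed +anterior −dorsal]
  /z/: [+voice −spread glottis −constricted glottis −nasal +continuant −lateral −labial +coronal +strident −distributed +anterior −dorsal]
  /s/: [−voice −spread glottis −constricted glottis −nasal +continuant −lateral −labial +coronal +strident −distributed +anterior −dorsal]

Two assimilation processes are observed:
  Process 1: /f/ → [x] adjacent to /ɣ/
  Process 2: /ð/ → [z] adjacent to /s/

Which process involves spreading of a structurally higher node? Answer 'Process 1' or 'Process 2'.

Process 1: the features that change are [labial], [round], [dorsal], [high], [back]; the minimal node is Place (depth 2).
In Process 2, [distributed], [strident] change, so the minimal spreading node is Y-node at depth 4.
Depth 2 < depth 4; Process 1 involves the structurally higher constituent Place.

Process 1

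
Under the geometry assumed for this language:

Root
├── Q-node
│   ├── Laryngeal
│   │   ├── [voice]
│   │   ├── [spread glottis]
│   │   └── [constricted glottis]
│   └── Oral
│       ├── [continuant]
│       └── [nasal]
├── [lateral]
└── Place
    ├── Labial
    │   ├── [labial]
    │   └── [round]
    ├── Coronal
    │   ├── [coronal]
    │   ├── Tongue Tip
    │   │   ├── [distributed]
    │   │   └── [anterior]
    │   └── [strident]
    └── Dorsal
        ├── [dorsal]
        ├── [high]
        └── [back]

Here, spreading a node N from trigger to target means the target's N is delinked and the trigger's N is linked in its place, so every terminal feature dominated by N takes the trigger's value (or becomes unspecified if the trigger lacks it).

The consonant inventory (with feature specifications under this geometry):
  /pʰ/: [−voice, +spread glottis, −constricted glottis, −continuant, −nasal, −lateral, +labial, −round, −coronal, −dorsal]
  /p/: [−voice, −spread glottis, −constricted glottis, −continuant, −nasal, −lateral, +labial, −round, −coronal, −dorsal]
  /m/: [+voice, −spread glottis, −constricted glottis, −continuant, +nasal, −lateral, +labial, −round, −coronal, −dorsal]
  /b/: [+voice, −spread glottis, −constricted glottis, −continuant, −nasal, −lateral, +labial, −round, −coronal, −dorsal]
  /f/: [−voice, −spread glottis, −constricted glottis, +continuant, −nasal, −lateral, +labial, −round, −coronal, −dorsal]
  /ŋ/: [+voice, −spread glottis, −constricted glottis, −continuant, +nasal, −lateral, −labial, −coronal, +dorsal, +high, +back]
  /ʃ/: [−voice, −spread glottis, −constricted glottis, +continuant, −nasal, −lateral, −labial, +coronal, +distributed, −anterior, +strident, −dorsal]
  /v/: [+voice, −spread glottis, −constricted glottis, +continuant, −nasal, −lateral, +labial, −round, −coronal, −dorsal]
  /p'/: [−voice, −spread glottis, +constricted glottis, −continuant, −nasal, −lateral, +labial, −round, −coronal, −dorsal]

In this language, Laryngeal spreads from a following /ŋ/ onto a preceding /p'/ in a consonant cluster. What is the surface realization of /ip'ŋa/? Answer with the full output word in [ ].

Terminals under Laryngeal in this geometry: [voice], [spread glottis], [constricted glottis].
After delinking /p'/'s Laryngeal and linking /ŋ/'s, the affected terminals become [+voice], [−spread glottis], [−constricted glottis]; [continuant], [nasal], [lateral], … (outside Laryngeal) are retained from /p'/.
This feature bundle is that of [b], so /ip'ŋa/ surfaces as [ibŋa].

[ibŋa]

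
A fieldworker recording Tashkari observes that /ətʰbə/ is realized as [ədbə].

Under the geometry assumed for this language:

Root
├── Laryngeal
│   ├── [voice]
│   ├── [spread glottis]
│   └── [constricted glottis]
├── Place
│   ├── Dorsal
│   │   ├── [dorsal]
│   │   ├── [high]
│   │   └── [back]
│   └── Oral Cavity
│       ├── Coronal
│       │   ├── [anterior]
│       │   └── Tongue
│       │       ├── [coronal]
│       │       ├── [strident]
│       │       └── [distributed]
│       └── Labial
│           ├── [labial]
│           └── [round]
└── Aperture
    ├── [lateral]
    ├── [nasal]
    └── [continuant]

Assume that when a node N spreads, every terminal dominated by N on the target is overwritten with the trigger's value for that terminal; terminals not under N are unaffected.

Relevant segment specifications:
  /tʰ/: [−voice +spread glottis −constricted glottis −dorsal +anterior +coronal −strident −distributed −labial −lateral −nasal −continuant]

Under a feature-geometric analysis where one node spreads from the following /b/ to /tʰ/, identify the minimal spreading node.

/tʰ/ and [d] differ in [voice], [spread glottis]; every other specified feature is identical.
These terminals are all dominated by Laryngeal, and no proper subconstituent of Laryngeal covers them all; Laryngeal is their lowest common ancestor.
Delinking /tʰ/'s Laryngeal and associating /b/'s Laryngeal gives precisely the feature bundle of [d].
Since [labial], [coronal] are preserved even though /b/ disagrees there, no node above Laryngeal spread.

Laryngeal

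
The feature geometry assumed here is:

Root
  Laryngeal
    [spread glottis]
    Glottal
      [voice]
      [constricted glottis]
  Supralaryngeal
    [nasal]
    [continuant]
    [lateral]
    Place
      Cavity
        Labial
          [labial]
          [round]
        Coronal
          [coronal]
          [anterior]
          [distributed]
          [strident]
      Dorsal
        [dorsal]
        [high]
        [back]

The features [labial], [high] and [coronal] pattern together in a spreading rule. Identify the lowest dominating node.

Place

[labial]: Root > Supralaryngeal > Place > Cavity > Labial > [labial].
[high]: Root > Supralaryngeal > Place > Dorsal > [high].
[coronal]: Root > Supralaryngeal > Place > Cavity > Coronal > [coronal].
The lowest node appearing on every path is Place; each proper daughter of Place fails to dominate at least one of the listed features.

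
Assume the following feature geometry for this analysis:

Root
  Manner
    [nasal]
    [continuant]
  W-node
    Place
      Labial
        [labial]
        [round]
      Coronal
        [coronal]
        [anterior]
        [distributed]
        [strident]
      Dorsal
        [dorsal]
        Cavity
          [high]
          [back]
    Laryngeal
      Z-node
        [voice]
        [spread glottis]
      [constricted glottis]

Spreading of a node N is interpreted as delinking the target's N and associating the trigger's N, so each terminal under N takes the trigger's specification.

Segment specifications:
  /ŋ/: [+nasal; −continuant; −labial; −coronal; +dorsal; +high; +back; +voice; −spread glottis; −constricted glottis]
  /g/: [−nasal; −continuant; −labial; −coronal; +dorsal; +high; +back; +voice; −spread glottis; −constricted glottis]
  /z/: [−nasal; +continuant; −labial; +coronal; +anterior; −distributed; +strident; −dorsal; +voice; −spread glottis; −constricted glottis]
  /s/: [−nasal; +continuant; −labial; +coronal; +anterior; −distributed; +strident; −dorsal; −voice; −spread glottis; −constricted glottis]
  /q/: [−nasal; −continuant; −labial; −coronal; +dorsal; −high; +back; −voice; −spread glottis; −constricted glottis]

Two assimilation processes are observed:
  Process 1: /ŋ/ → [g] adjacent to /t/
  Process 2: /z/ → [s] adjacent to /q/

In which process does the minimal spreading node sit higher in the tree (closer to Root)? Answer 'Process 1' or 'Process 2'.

In Process 1, [nasal] changes, so the minimal spreading node is [nasal] at depth 2.
Process 2: the feature that changes is [voice]; the minimal node is [voice] (depth 4).
Depth 2 < depth 4; Process 1 involves the structurally higher constituent [nasal].

Process 1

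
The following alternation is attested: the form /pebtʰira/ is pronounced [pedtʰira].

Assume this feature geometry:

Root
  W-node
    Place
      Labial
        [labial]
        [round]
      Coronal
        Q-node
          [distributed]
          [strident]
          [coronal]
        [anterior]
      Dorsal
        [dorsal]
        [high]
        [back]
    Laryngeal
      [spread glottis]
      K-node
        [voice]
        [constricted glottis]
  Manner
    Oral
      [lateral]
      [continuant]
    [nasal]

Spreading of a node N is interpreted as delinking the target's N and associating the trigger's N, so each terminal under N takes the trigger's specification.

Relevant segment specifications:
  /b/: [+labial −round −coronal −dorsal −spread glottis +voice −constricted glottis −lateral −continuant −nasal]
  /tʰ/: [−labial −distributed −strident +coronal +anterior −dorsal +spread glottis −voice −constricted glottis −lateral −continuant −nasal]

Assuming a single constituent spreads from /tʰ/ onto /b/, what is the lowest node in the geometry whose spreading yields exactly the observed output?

Feature comparison: [labial], [round], [coronal], [anterior], [distributed], [strident] differ between /b/ and [d]; the remaining terminals match.
In this geometry the lowest node dominating all of them is Place: every daughter of Place dominates only a proper subset, so no lower node suffices.
If Place spreads, every terminal under it takes /tʰ/'s value, producing [d] as observed.
Had W-node or a higher node spread, [spread glottis], [voice] would have taken /tʰ/'s values; they stay as in /b/, confirming the spreading constituent is exactly Place.

Place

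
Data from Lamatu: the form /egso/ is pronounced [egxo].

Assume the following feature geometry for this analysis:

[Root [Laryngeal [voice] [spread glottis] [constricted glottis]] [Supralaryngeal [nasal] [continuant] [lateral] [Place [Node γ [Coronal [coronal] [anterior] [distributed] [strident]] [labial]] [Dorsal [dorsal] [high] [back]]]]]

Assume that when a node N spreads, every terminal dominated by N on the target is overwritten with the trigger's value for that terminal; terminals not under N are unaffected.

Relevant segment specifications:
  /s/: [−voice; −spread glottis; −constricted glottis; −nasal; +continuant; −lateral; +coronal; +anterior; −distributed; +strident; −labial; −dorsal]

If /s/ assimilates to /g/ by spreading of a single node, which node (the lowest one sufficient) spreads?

Place

/s/ and [x] differ in [coronal], [anterior], [distributed], [strident], [dorsal], [high], [back]; every other specified feature is identical.
In this geometry the lowest node dominating all of them is Place: every daughter of Place dominates only a proper subset, so no lower node suffices.
Spreading Place from /g/ overwrites each of those terminals with /g/'s values, yielding exactly [x].
Had Supralaryngeal or a higher node spread, [continuant] would have taken /g/'s value; it stays as in /s/, confirming the spreading constituent is exactly Place.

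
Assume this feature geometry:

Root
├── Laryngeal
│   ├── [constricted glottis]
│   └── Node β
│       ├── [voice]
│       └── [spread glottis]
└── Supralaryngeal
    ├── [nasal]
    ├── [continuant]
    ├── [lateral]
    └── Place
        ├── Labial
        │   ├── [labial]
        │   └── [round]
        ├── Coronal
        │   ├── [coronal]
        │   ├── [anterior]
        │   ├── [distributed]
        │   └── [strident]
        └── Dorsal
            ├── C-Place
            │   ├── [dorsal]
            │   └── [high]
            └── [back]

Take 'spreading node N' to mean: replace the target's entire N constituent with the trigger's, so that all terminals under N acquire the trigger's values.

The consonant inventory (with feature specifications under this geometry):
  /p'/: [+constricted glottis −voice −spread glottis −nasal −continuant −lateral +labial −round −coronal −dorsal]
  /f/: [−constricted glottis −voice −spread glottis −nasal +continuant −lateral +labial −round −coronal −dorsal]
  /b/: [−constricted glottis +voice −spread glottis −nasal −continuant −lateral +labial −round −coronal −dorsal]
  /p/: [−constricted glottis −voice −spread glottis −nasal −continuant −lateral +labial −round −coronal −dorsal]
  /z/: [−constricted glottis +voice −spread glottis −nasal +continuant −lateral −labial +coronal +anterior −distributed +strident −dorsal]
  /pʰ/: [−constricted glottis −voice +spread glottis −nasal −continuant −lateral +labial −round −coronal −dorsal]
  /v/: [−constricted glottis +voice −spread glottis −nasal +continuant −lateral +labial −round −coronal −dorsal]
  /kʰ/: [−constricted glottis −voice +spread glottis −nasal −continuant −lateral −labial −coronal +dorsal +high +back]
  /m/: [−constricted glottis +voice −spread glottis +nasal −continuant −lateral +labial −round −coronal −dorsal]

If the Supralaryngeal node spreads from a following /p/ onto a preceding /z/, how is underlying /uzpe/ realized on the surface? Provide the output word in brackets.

[ubpe]

The Supralaryngeal node dominates the terminals [nasal], [continuant], [lateral], [labial], [round], [coronal], [anterior], [distributed], [strident], [dorsal], [high], [back].
The target acquires /p/'s values for everything under Supralaryngeal — [−nasal], [−continuant], [−lateral], [+labial], [−round], [−coronal], [−dorsal] — while keeping its own [constricted glottis], [voice], [spread glottis].
The resulting bundle matches /b/ in the inventory; substituting it for /z/ gives [ubpe].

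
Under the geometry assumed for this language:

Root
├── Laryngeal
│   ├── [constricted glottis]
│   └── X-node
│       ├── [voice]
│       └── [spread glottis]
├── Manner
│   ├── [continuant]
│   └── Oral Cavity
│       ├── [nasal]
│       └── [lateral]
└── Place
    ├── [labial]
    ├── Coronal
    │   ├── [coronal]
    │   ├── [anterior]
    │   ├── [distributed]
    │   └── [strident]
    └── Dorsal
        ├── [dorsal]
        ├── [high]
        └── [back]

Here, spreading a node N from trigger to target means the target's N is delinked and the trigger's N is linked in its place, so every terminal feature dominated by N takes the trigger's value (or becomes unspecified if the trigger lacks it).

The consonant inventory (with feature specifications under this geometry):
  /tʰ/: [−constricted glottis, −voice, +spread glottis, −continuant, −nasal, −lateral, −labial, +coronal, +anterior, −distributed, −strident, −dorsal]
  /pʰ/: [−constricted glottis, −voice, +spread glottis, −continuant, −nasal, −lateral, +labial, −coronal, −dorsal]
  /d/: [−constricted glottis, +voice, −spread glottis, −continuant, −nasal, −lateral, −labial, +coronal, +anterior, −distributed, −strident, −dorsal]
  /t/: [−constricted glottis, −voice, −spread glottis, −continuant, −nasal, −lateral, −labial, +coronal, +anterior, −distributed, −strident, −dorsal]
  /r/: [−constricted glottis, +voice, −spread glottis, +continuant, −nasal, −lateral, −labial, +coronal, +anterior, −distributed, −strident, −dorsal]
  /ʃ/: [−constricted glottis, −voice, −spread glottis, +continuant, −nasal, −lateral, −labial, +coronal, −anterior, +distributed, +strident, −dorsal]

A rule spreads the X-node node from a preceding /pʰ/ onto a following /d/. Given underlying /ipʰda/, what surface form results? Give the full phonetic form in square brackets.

The X-node node dominates the terminals [voice], [spread glottis].
After delinking /d/'s X-node and linking /pʰ/'s, the affected terminals become [−voice], [+spread glottis]; [constricted glottis], [continuant], [nasal], … (outside X-node) are retained from /d/.
Among the inventory, only /tʰ/ has exactly this specification, giving the surface form [ipʰtʰa].

[ipʰtʰa]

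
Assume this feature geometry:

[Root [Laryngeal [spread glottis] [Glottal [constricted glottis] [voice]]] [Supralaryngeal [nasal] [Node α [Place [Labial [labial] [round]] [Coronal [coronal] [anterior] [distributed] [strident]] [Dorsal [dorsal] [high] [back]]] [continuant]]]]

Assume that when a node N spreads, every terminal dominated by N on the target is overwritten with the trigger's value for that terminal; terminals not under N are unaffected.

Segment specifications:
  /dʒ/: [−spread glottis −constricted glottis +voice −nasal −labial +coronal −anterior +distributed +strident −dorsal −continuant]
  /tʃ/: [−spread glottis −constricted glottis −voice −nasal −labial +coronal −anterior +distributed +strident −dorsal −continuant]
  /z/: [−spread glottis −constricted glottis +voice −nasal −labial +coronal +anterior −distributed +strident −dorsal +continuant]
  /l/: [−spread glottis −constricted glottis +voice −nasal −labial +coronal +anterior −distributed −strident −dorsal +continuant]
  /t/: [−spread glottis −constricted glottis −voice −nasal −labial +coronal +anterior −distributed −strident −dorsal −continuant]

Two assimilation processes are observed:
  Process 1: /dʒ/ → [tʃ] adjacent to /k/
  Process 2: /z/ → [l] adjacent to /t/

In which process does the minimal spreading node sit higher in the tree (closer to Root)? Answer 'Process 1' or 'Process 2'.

Process 1 alters [voice]; the lowest dominating node is [voice] (depth 3 from Root).
Process 2: the feature that changes is [strident]; the minimal node is [strident] (depth 5).
Depth 3 < depth 5; Process 1 involves the structurally higher constituent [voice].

Process 1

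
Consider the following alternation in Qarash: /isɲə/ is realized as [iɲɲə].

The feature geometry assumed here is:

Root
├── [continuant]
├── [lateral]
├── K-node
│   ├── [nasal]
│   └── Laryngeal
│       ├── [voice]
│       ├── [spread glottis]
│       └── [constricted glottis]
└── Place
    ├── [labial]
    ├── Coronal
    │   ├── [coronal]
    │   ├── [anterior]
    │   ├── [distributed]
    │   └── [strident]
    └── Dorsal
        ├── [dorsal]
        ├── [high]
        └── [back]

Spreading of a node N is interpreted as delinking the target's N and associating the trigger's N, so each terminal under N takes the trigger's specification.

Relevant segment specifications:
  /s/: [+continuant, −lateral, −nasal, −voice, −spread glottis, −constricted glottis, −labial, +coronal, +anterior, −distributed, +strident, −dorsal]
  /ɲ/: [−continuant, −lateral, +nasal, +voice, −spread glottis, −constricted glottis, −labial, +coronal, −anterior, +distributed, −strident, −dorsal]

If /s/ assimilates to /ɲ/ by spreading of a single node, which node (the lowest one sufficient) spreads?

Root

The alternation /s/ → [ɲ] changes [voice], [nasal], [continuant], [anterior], [distributed], [strident] and nothing else.
These terminals are all dominated by Root, and no proper subconstituent of Root covers them all; Root is their lowest common ancestor.
If Root spreads, every terminal under it takes /ɲ/'s value, producing [ɲ] as observed.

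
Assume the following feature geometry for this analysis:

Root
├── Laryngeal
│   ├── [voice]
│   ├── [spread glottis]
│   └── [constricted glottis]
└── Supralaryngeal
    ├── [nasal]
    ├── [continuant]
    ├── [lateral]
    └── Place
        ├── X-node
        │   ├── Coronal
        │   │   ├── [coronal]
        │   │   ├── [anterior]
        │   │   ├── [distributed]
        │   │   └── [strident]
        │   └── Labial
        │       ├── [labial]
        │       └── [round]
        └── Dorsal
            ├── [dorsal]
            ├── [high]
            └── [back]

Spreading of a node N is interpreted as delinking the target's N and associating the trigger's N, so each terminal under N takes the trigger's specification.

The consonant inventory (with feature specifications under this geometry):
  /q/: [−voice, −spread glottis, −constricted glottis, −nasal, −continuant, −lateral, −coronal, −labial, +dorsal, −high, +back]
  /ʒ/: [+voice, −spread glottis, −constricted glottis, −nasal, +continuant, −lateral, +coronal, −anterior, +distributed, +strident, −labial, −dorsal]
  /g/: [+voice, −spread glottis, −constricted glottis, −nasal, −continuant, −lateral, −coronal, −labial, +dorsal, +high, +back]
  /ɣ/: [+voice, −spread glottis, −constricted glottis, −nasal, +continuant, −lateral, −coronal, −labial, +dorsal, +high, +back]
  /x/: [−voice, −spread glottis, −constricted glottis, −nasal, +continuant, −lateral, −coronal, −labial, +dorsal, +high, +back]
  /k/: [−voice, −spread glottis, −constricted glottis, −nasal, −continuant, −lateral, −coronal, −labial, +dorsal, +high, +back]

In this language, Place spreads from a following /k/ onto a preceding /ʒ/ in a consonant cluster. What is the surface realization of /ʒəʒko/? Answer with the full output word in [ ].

[ʒəɣko]

The Place node dominates the terminals [coronal], [anterior], [distributed], [strident], [labial], [round], [dorsal], [high], [back].
After delinking /ʒ/'s Place and linking /k/'s, the affected terminals become [−coronal], [−labial], [+dorsal], [+high], [+back]; [voice], [spread glottis], [constricted glottis], … (outside Place) are retained from /ʒ/.
This feature bundle is that of [ɣ], so /ʒəʒko/ surfaces as [ʒəɣko].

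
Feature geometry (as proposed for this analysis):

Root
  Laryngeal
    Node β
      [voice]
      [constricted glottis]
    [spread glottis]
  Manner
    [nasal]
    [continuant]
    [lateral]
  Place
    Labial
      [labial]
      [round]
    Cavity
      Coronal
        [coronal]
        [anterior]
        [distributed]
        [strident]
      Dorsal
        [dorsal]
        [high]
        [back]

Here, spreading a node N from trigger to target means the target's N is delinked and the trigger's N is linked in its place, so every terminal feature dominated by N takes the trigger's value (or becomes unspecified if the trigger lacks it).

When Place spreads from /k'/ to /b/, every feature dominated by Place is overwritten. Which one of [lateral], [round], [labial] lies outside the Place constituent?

The terminals dominated by Place are [labial], [round], [coronal], [anterior], [distributed], [strident], [dorsal], [high], [back].
[labial], [round] all lie under Place, so they are overwritten when Place spreads.
[lateral] is not within the Place subtree (it hangs from Manner), so /b/'s [lateral] value survives.

[lateral]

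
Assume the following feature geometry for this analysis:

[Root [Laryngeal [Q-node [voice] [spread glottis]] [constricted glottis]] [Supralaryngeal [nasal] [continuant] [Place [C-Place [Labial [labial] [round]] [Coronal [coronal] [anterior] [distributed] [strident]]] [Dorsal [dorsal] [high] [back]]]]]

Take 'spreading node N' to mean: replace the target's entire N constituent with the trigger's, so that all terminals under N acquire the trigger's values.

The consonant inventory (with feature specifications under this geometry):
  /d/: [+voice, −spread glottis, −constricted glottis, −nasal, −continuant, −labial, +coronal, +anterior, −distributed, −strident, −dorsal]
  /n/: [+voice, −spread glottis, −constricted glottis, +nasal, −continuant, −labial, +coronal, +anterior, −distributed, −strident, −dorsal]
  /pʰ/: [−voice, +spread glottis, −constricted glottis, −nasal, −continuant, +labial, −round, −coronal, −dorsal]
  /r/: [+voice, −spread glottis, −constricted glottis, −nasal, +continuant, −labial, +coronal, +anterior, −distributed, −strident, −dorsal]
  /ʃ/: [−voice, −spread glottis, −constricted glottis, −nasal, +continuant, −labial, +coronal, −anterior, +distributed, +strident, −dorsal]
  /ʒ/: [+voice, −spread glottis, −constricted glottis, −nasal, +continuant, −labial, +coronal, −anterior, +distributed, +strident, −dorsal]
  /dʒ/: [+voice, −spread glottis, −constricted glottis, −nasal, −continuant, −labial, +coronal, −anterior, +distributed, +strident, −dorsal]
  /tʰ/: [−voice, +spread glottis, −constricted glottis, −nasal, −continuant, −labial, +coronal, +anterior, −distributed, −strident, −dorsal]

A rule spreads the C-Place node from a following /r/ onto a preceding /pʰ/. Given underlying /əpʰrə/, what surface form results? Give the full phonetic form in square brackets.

[ətʰrə]

The C-Place node dominates the terminals [labial], [round], [coronal], [anterior], [distributed], [strident].
After delinking /pʰ/'s C-Place and linking /r/'s, the affected terminals become [−labial], [+coronal], [+anterior], [−distributed], [−strident]; [voice], [spread glottis], [constricted glottis], … (outside C-Place) are retained from /pʰ/.
Among the inventory, only /tʰ/ has exactly this specification, giving the surface form [ətʰrə].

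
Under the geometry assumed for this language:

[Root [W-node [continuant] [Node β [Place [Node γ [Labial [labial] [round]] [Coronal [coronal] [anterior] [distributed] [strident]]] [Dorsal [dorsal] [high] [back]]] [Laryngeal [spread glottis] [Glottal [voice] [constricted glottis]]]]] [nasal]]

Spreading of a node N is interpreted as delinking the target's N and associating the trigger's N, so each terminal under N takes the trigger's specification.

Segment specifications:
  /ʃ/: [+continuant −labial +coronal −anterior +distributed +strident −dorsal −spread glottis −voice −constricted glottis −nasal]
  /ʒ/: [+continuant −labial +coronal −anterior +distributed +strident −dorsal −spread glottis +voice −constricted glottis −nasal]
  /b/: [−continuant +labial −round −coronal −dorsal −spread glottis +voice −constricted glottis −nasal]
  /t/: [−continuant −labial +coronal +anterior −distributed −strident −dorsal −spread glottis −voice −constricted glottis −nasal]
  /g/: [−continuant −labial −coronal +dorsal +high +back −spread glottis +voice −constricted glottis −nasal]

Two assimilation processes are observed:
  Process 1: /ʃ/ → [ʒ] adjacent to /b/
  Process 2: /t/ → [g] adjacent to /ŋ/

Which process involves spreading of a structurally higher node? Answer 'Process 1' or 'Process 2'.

Process 2

Process 1 alters [voice]; the lowest dominating node is [voice] (depth 5 from Root).
Process 2: the features that change are [voice], [coronal], [anterior], [distributed], [strident], [dorsal], [high], [back]; the minimal node is Node β (depth 2).
Node β (depth 2) sits above [voice] (depth 5), making Process 2 the one with the higher spreading node.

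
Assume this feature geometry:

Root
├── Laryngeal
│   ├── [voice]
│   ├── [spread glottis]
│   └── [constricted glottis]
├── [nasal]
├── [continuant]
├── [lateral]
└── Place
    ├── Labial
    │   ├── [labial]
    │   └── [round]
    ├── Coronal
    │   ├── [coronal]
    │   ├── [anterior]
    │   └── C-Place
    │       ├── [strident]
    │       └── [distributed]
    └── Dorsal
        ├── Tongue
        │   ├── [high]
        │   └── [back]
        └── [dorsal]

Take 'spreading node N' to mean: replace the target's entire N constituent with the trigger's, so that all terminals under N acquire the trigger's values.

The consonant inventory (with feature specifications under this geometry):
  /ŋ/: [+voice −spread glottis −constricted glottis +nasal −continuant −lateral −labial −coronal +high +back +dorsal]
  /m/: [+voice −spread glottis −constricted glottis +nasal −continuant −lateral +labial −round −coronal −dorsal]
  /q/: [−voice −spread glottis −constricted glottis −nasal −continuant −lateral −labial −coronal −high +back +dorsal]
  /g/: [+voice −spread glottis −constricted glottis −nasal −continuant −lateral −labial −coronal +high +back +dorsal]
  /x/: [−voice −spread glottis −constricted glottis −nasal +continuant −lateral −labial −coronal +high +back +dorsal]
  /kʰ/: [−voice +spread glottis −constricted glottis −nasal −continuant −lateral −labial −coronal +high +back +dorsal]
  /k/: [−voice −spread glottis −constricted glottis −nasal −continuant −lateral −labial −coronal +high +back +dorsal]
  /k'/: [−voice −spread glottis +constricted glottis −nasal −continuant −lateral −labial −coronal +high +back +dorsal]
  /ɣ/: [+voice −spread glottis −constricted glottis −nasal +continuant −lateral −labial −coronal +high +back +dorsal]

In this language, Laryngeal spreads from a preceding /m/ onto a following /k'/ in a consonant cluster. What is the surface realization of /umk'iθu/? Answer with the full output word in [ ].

[umgiθu]

The Laryngeal node dominates the terminals [voice], [spread glottis], [constricted glottis].
The target acquires /m/'s values for everything under Laryngeal — [+voice], [−spread glottis], [−constricted glottis] — while keeping its own [nasal], [continuant], [lateral], ….
The resulting bundle matches /g/ in the inventory; substituting it for /k'/ gives [umgiθu].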